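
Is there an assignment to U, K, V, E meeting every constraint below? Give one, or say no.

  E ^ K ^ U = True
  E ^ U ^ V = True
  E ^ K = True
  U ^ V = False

U = False, K = False, V = False, E = True

E ^ K ^ U = T ^ F ^ F = True ✓
E ^ U ^ V = T ^ F ^ F = True ✓
E ^ K = T ^ F = True ✓
U ^ V = F ^ F = False ✓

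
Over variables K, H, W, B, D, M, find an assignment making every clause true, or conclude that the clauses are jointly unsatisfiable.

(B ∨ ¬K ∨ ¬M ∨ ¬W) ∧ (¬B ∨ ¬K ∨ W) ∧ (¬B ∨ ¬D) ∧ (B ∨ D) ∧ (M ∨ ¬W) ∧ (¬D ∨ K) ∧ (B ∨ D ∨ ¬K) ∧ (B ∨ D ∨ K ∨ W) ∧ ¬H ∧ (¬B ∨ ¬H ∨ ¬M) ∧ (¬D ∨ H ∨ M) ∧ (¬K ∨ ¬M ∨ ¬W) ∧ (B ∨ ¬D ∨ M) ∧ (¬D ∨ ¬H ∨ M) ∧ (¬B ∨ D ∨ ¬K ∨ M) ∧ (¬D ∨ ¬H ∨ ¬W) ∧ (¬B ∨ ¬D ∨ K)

Unit clause (¬H) forces H = False.
Set K = False.
  then (¬D ∨ K) forces D = False.
  then (B ∨ D) forces B = True.
Set W = False.
Set M = False.
All clauses satisfied.

K = False, H = False, W = False, B = True, D = False, M = False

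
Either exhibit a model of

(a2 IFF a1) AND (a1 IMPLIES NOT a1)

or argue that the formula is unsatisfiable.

a1=F, a2=F

  a2 IFF a1 = True
  a1 IMPLIES NOT a1 = True
    NOT a1 = True
Both conjuncts True, so the formula holds.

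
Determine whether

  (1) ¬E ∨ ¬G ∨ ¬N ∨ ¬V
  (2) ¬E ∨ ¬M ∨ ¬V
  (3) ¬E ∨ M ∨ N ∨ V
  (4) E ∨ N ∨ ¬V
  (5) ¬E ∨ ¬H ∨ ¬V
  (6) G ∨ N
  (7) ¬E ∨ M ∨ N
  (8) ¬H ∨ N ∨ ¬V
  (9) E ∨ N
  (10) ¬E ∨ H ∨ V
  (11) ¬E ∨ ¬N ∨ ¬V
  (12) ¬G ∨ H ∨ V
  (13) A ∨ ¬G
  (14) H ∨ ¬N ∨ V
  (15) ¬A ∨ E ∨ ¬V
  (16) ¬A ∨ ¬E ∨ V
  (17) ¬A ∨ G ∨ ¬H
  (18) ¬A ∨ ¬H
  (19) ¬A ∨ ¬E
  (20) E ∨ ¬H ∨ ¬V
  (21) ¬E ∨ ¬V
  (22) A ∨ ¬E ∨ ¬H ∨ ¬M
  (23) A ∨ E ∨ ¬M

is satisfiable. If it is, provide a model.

Set E = False.
  then (E ∨ N) forces N = True.
Set H = True.
  then (¬A ∨ ¬H) forces A = False.
  then (E ∨ ¬H ∨ ¬V) forces V = False.
  then (A ∨ E ∨ ¬M) forces M = False.
  then (A ∨ ¬G) forces G = False.
All clauses satisfied.

E = False, H = True, M = False, G = False, A = False, N = True, V = False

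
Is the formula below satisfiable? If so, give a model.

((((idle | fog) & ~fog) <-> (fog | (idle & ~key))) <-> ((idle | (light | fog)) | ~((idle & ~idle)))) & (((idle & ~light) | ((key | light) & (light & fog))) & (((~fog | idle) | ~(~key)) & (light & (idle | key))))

Case fog = True: the conjunct (((idle | fog) & ~fog) <-> (fog | (idle & ~key))) <-> ((idle | (light | fog)) | ~((idle & ~idle))) becomes (False <-> True) <-> (True | ~((idle & ~idle))) = False.
Case fog = False: the formula simplifies to ((idle <-> (idle & ~key)) <-> ((idle | light) | ~((idle & ~idle)))) & ((idle & ~light) & (light & (idle | key))).
  light = True: the conjunct ~light is False.
  light = False: the conjunct light is False.
Both cases fail — unsatisfiable.

The formula is unsatisfiable.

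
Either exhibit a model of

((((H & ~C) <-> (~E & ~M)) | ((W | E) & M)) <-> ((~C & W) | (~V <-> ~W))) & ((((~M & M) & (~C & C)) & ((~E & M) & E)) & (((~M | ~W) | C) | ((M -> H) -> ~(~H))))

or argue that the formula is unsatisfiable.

Case E = True: the conjunct ~E is False.
Case E = False: the conjunct E is False.
Both cases fail — unsatisfiable.

The formula is unsatisfiable.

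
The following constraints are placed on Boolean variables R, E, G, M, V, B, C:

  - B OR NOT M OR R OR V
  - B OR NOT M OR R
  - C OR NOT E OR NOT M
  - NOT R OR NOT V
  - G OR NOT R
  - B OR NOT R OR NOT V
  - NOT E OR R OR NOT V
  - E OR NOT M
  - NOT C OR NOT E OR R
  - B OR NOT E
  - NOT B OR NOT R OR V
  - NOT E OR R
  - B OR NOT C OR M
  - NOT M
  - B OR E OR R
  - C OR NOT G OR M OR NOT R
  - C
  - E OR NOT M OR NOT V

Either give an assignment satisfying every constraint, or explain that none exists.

Unit clause (NOT M) forces M = False.
Unit clause (C) forces C = True.
In (B OR NOT C OR M) only B is left, so B = True.
Try R = True:
  (NOT R OR NOT V) forces V = False.
  clause (NOT B OR NOT R OR V) is falsified — backtrack.
So R = False.
  then (NOT C OR NOT E OR R) forces E = False.
Set G = True.
Set V = True.
All clauses satisfied.

R = False; E = False; G = True; M = False; V = True; B = True; C = True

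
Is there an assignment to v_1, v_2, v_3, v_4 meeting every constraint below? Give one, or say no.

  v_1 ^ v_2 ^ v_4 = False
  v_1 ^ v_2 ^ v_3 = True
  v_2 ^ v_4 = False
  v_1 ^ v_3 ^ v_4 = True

v_1 = False, v_2 = True, v_3 = False, v_4 = True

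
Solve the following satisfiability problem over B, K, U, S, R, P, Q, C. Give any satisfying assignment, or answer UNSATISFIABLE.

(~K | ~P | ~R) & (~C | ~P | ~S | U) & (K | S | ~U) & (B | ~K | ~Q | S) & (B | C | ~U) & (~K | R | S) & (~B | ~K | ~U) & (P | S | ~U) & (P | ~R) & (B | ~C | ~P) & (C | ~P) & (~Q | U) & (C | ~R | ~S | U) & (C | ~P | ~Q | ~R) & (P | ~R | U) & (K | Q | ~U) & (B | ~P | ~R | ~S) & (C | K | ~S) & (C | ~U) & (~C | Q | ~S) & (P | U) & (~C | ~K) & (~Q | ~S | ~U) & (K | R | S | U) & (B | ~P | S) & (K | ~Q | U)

B: True, K: False, U: False, S: False, R: True, P: True, Q: False, C: True

Set B = True.
Set K = False.
Try U = True:
  (K | S | ~U) forces S = True.
  (K | Q | ~U) forces Q = True.
  clause (~Q | ~S | ~U) is falsified — backtrack.
So U = False.
  then (~Q | U) forces Q = False.
  then (P | U) forces P = True.
  then (C | ~P) forces C = True.
  then (~C | Q | ~S) forces S = False.
  then (K | R | S | U) forces R = True.
All clauses satisfied.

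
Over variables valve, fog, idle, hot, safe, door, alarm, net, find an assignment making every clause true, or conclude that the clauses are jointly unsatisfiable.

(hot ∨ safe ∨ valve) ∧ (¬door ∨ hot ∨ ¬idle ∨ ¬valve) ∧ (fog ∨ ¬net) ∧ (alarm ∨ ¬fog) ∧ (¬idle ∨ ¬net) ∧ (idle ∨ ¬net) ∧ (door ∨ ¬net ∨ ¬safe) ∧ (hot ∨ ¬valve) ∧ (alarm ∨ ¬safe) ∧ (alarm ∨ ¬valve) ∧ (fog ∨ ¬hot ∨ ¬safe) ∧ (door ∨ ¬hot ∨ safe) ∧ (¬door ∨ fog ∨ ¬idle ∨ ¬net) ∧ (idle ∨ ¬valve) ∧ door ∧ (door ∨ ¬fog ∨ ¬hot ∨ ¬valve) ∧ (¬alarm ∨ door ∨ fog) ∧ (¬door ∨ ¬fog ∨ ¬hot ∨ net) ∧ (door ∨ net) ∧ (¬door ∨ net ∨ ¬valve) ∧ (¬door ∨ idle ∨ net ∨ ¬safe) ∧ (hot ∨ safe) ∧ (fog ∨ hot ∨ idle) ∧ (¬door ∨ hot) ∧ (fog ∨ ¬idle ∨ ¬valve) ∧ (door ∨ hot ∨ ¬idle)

Unit clause (door) forces door = True.
In (¬door ∨ hot) only hot is left, so hot = True.
Try valve = True:
  (alarm ∨ ¬valve) forces alarm = True.
  (idle ∨ ¬valve) forces idle = True.
  (¬idle ∨ ¬net) forces net = False.
  clause (¬door ∨ net ∨ ¬valve) is falsified — backtrack.
So valve = False.
Try fog = True:
  (alarm ∨ ¬fog) forces alarm = True.
  (¬door ∨ ¬fog ∨ ¬hot ∨ net) forces net = True.
  (¬idle ∨ ¬net) forces idle = False.
  clause (idle ∨ ¬net) is falsified — backtrack.
So fog = False.
  then (fog ∨ ¬net) forces net = False.
  then (fog ∨ ¬hot ∨ ¬safe) forces safe = False.
Set idle = False.
Set alarm = True.
All clauses satisfied.

valve: False; fog: False; idle: False; hot: True; safe: False; door: True; alarm: True; net: False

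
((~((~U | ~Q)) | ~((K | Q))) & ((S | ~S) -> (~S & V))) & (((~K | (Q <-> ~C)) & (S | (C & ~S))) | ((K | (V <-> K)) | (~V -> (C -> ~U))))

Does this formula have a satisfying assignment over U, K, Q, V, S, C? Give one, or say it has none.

U=F, K=F, Q=F, V=T, S=F, C=T

  (~((~U | ~Q)) | ~((K | Q))) & ((S | ~S) -> (~S & V)) = True
    ~((~U | ~Q)) | ~((K | Q)) = True
      ~((~U | ~Q)) = False
        ~U | ~Q = True
          ~U = True
          ~Q = True
      ~((K | Q)) = True
        K | Q = False
    (S | ~S) -> (~S & V) = True
      S | ~S = True
        ~S = True
      ~S & V = True
        ~S = True
  ((~K | (Q <-> ~C)) & (S | (C & ~S))) | ((K | (V <-> K)) | (~V -> (C -> ~U))) = True
    (~K | (Q <-> ~C)) & (S | (C & ~S)) = True
      ~K | (Q <-> ~C) = True
        ~K = True
        Q <-> ~C = True
          ~C = False
      S | (C & ~S) = True
        C & ~S = True
          ~S = True
    (K | (V <-> K)) | (~V -> (C -> ~U)) = True
      K | (V <-> K) = False
        V <-> K = False
      ~V -> (C -> ~U) = True
        ~V = False
        C -> ~U = True
          ~U = True
Both conjuncts True, so the formula holds.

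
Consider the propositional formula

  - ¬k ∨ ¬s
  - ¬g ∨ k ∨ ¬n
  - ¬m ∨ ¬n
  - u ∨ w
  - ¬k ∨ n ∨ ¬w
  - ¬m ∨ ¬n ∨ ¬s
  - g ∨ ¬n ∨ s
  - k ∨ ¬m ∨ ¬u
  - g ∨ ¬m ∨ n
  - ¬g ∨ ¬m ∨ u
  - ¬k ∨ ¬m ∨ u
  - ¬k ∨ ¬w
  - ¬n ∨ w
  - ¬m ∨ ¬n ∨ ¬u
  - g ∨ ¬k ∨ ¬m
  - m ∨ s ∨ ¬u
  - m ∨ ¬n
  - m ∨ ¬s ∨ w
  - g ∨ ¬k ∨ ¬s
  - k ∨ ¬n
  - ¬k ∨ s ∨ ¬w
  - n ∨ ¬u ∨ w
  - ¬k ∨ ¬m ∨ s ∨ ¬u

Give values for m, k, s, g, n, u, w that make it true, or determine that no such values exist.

m: False, k: False, s: True, g: True, n: False, u: True, w: True

Set m = False.
  then (m ∨ ¬n) forces n = False.
Try k = True:
  (¬k ∨ ¬s) forces s = False.
  (¬k ∨ n ∨ ¬w) forces w = False.
  (u ∨ w) forces u = True.
  clause (m ∨ s ∨ ¬u) is falsified — backtrack.
So k = False.
Set s = True.
  then (m ∨ ¬s ∨ w) forces w = True.
Set g = True.
Set u = True.
All clauses satisfied.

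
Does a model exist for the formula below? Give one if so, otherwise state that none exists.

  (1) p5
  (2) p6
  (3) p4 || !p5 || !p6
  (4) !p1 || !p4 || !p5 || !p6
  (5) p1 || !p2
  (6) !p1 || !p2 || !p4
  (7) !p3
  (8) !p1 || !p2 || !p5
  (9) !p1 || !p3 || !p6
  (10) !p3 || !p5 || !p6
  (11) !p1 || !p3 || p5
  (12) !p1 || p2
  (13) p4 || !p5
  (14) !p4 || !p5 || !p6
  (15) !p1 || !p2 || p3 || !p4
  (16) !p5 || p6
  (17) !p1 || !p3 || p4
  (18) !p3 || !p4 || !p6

Case p5 = True:
  (p6) forces p6 = True.
  (p4 || !p5 || !p6) forces p4 = True.
  Clause (!p4 || !p5 || !p6) is falsified — contradiction.
Case p5 = False:
  Clause (p5) is falsified — contradiction.
Both cases fail, so the formula is unsatisfiable.

No satisfying assignment exists.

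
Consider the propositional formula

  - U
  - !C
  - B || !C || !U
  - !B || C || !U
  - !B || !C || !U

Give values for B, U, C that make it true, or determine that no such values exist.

Unit clause (U) forces U = True.
Unit clause (!C) forces C = False.
In (!B || C || !U) only !B is left, so B = False.
Check each clause:
  (U): U holds.
  (!C): !C holds.
  (B || !C || !U): !C holds.
  (!B || C || !U): !B holds.
  (!B || !C || !U): !B holds.
All clauses satisfied.

B=F, U=T, C=F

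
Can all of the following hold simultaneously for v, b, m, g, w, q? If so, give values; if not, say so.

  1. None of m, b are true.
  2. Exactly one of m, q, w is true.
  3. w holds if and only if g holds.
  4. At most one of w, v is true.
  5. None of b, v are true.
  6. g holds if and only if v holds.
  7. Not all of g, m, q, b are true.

v = False, b = False, m = False, g = False, w = False, q = True

  (1) {m, b}: 0 true — none ✓
  (2) {m, q, w}: 1 true — exactly one ✓
  (3) w=F, g=F — same ✓
  (4) {w, v}: 0 true — at most one ✓
  (5) {b, v}: 0 true — none ✓
  (6) g=F, v=F — same ✓
  (7) {g, m, q, b}: 1/4 true — not all ✓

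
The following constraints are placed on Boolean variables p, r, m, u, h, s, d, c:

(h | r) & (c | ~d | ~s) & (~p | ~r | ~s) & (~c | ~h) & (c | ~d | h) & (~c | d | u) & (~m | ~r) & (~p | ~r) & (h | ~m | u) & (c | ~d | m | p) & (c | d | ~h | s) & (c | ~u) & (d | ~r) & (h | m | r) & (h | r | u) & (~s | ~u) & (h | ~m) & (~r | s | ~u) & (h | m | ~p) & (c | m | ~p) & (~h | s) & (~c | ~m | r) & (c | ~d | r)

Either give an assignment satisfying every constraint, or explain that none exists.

Set p = False.
Set r = True.
  then (~m | ~r) forces m = False.
  then (d | ~r) forces d = True.
  then (c | ~d | m | p) forces c = True.
  then (~c | ~h) forces h = False.
Try u = True:
  (~s | ~u) forces s = False.
  clause (~r | s | ~u) is falsified — backtrack.
So u = False.
Set s = True.
All clauses satisfied.

p = False; r = True; m = False; u = False; h = False; s = True; d = True; c = True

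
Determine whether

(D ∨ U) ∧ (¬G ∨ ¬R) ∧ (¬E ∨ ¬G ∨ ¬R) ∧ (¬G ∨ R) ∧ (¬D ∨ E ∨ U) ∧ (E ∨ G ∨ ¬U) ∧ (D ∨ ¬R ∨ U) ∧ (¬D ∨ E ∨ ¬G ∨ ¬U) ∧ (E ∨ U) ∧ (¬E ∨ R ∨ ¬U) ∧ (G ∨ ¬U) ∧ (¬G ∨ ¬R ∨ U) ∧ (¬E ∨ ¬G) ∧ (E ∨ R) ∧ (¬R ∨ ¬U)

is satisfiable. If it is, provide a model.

U = False; G = False; R = False; E = True; D = True

Try U = True:
  (G ∨ ¬U) forces G = True.
  (¬G ∨ ¬R) forces R = False.
  clause (¬G ∨ R) is falsified — backtrack.
So U = False.
  then (D ∨ U) forces D = True.
  then (¬D ∨ E ∨ U) forces E = True.
  then (¬E ∨ ¬G) forces G = False.
Set R = False.
All clauses satisfied.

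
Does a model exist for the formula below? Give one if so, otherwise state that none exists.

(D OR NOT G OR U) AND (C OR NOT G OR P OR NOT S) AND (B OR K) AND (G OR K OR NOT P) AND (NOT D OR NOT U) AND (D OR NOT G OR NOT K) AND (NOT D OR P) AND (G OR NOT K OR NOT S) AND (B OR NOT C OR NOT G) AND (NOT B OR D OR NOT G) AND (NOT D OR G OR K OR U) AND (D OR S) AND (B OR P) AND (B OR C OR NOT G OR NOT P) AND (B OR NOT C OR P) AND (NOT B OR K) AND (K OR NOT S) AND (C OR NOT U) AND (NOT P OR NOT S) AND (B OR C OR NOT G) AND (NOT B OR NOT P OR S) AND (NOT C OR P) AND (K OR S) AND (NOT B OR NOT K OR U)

G = False, C = False, D = True, S = False, B = False, P = True, U = False, K = True

Set G = False.
Set C = False.
  then (C OR NOT U) forces U = False.
Try D = False:
  (D OR S) forces S = True.
  (G OR NOT K OR NOT S) forces K = False.
  clause (K OR NOT S) is falsified — backtrack.
So D = True.
  then (NOT D OR P) forces P = True.
  then (NOT D OR G OR K OR U) forces K = True.
  then (NOT P OR NOT S) forces S = False.
  then (NOT B OR NOT P OR S) forces B = False.
All clauses satisfied.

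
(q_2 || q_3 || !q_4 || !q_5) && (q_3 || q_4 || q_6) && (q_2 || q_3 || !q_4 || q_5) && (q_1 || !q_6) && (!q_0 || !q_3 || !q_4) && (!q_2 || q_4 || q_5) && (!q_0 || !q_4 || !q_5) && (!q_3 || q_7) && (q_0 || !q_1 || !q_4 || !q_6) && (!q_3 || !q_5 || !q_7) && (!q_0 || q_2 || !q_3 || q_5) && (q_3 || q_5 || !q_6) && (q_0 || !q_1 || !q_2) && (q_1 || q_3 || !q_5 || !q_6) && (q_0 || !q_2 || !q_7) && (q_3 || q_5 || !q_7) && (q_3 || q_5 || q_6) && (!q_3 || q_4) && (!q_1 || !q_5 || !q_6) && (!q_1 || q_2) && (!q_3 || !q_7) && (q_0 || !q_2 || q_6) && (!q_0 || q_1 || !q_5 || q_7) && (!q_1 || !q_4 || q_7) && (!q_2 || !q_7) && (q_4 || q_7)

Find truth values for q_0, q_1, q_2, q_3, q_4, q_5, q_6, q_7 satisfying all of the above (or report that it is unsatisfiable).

No satisfying assignment exists.

Case q_6 = True:
  (q_1 || !q_6) forces q_1 = True.
  (!q_1 || !q_5 || !q_6) forces q_5 = False.
  (q_3 || q_5 || !q_6) forces q_3 = True.
  (!q_3 || q_7) forces q_7 = True.
  Clause (!q_3 || !q_7) is falsified — contradiction.
Case q_6 = False:
  If q_3 = True:
    (!q_3 || q_7) forces q_7 = True.
    clause (!q_3 || !q_7) is falsified.
  If q_3 = False:
    (q_3 || q_4 || q_6) forces q_4 = True.
    (q_3 || q_5 || q_6) forces q_5 = True.
    (q_2 || q_3 || !q_4 || !q_5) forces q_2 = True.
    (!q_0 || !q_4 || !q_5) forces q_0 = False.
    clause (q_0 || !q_2 || q_6) is falsified.
  Every sub-case reaches a contradiction.
Both cases fail, so the formula is unsatisfiable.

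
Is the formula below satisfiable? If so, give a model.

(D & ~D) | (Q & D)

Q: True, D: True

  (D & ~D) | (Q & D) = True
    D & ~D = False
      ~D = False
    Q & D = True
The formula evaluates to True.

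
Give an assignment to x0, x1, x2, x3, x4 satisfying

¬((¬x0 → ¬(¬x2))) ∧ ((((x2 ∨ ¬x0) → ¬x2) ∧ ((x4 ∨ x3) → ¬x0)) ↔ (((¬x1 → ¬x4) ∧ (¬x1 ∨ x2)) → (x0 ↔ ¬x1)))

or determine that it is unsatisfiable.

x0 = False; x1 = True; x2 = False; x3 = False; x4 = True

  ¬((¬x0 → ¬(¬x2))) = True
    ¬x0 → ¬(¬x2) = False
      ¬x0 = True
      ¬(¬x2) = False
        ¬x2 = True
  (((x2 ∨ ¬x0) → ¬x2) ∧ ((x4 ∨ x3) → ¬x0)) ↔ (((¬x1 → ¬x4) ∧ (¬x1 ∨ x2)) → (x0 ↔ ¬x1)) = True
    ((x2 ∨ ¬x0) → ¬x2) ∧ ((x4 ∨ x3) → ¬x0) = True
      (x2 ∨ ¬x0) → ¬x2 = True
        x2 ∨ ¬x0 = True
          ¬x0 = True
        ¬x2 = True
      (x4 ∨ x3) → ¬x0 = True
        x4 ∨ x3 = True
        ¬x0 = True
    ((¬x1 → ¬x4) ∧ (¬x1 ∨ x2)) → (x0 ↔ ¬x1) = True
      (¬x1 → ¬x4) ∧ (¬x1 ∨ x2) = False
        ¬x1 → ¬x4 = True
          ¬x1 = False
          ¬x4 = False
        ¬x1 ∨ x2 = False
          ¬x1 = False
      x0 ↔ ¬x1 = True
        ¬x1 = False
Both conjuncts True, so the formula holds.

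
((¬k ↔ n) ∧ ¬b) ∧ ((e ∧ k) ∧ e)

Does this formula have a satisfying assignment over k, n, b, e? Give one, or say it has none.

k = True, n = False, b = False, e = True

  (¬k ↔ n) ∧ ¬b = True
    ¬k ↔ n = True
      ¬k = False
    ¬b = True
  (e ∧ k) ∧ e = True
    e ∧ k = True
Both conjuncts True, so the formula holds.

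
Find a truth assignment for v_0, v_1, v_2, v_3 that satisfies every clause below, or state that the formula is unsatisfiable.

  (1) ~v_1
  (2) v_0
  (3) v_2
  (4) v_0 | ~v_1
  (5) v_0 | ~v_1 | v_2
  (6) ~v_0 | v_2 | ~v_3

v_0 = True; v_1 = False; v_2 = True; v_3 = False

Unit clause (~v_1) forces v_1 = False.
Unit clause (v_0) forces v_0 = True.
Unit clause (v_2) forces v_2 = True.
Set v_3 = False.
Check each clause:
  (~v_1): ~v_1 holds.
  (v_0): v_0 holds.
  (v_2): v_2 holds.
  (v_0 | ~v_1): v_0 holds.
  (v_0 | ~v_1 | v_2): v_0 holds.
  (~v_0 | v_2 | ~v_3): v_2 holds.
All clauses satisfied.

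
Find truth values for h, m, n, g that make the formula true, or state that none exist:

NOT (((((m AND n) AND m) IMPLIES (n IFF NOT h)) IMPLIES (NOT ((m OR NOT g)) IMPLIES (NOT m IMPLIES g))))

Case g = True: the formula becomes NOT (((((m AND n) AND m) IMPLIES (n IFF NOT h)) IMPLIES True)) = False.
Case g = False: the formula becomes NOT (((((m AND n) AND m) IMPLIES (n IFF NOT h)) IMPLIES True)) = False.
Both cases fail — unsatisfiable.

Unsatisfiable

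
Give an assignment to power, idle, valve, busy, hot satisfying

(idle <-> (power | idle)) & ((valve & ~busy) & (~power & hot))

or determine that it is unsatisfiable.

power: False; idle: True; valve: True; busy: False; hot: True

  idle <-> (power | idle) = True
    power | idle = True
  (valve & ~busy) & (~power & hot) = True
    valve & ~busy = True
      ~busy = True
    ~power & hot = True
      ~power = True
Both conjuncts True, so the formula holds.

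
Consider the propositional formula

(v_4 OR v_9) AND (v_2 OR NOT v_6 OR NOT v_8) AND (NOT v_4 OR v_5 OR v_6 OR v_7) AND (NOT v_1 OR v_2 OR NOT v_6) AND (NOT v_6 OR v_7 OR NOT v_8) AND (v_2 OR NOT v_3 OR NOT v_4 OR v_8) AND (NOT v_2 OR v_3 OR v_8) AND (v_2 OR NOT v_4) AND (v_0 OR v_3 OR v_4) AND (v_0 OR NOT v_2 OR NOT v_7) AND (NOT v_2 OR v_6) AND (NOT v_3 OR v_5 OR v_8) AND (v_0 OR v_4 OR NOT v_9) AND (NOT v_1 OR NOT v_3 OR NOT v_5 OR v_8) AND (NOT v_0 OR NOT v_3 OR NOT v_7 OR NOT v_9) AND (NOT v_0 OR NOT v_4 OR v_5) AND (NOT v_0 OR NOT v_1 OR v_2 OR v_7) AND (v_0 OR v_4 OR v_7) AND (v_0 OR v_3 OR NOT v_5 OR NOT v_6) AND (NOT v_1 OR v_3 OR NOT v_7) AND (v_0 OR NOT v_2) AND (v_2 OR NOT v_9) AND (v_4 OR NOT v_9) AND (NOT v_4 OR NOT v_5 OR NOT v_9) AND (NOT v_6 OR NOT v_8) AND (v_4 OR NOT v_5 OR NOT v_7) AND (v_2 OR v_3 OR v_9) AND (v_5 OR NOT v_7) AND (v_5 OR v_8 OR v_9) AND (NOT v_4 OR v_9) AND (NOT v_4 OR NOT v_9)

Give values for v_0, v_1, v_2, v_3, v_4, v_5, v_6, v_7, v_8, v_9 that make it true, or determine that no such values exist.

Unsatisfiable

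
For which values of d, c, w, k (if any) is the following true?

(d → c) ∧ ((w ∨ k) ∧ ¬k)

d: True, c: True, w: True, k: False

  d → c = True
  (w ∨ k) ∧ ¬k = True
    w ∨ k = True
    ¬k = True
Both conjuncts True, so the formula holds.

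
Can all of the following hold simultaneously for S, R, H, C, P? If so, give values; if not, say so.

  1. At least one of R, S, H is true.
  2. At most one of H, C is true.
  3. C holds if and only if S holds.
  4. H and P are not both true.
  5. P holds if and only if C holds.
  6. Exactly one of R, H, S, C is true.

S: False, R: False, H: True, C: False, P: False

  (1) {R, S, H}: 1 true — at least one ✓
  (2) {H, C}: 1 true — at most one ✓
  (3) C=F, S=F — same ✓
  (4) H=T, P=F — not both ✓
  (5) P=F, C=F — same ✓
  (6) {R, H, S, C}: 1 true — exactly one ✓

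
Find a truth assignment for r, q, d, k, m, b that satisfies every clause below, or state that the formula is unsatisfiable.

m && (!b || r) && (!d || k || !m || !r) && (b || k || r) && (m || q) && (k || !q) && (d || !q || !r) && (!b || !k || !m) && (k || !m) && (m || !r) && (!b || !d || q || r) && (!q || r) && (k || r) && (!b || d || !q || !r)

r: False, q: False, d: False, k: True, m: True, b: False

Unit clause (m) forces m = True.
In (k || !m) only k is left, so k = True.
In (!b || !k || !m) only !b is left, so b = False.
Set r = False.
  then (!q || r) forces q = False.
Set d = False.
All clauses satisfied.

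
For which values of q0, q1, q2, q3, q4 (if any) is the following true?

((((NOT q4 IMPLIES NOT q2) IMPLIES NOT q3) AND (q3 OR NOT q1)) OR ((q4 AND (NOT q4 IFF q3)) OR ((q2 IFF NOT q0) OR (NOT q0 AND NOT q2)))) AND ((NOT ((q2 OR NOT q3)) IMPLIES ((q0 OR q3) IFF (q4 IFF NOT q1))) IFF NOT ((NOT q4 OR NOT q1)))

q0: False, q1: True, q2: True, q3: True, q4: True

  (((NOT q4 IMPLIES NOT q2) IMPLIES NOT q3) AND (q3 OR NOT q1)) OR ((q4 AND (NOT q4 IFF q3)) OR ((q2 IFF NOT q0) OR (NOT q0 AND NOT q2))) = True
    ((NOT q4 IMPLIES NOT q2) IMPLIES NOT q3) AND (q3 OR NOT q1) = False
      (NOT q4 IMPLIES NOT q2) IMPLIES NOT q3 = False
        NOT q4 IMPLIES NOT q2 = True
          NOT q4 = False
          NOT q2 = False
        NOT q3 = False
      q3 OR NOT q1 = True
        NOT q1 = False
    (q4 AND (NOT q4 IFF q3)) OR ((q2 IFF NOT q0) OR (NOT q0 AND NOT q2)) = True
      q4 AND (NOT q4 IFF q3) = False
        NOT q4 IFF q3 = False
          NOT q4 = False
      (q2 IFF NOT q0) OR (NOT q0 AND NOT q2) = True
        q2 IFF NOT q0 = True
          NOT q0 = True
        NOT q0 AND NOT q2 = False
          NOT q0 = True
          NOT q2 = False
  (NOT ((q2 OR NOT q3)) IMPLIES ((q0 OR q3) IFF (q4 IFF NOT q1))) IFF NOT ((NOT q4 OR NOT q1)) = True
    NOT ((q2 OR NOT q3)) IMPLIES ((q0 OR q3) IFF (q4 IFF NOT q1)) = True
      NOT ((q2 OR NOT q3)) = False
        q2 OR NOT q3 = True
          NOT q3 = False
      (q0 OR q3) IFF (q4 IFF NOT q1) = False
        q0 OR q3 = True
        q4 IFF NOT q1 = False
          NOT q1 = False
    NOT ((NOT q4 OR NOT q1)) = True
      NOT q4 OR NOT q1 = False
        NOT q4 = False
        NOT q1 = False
Both conjuncts True, so the formula holds.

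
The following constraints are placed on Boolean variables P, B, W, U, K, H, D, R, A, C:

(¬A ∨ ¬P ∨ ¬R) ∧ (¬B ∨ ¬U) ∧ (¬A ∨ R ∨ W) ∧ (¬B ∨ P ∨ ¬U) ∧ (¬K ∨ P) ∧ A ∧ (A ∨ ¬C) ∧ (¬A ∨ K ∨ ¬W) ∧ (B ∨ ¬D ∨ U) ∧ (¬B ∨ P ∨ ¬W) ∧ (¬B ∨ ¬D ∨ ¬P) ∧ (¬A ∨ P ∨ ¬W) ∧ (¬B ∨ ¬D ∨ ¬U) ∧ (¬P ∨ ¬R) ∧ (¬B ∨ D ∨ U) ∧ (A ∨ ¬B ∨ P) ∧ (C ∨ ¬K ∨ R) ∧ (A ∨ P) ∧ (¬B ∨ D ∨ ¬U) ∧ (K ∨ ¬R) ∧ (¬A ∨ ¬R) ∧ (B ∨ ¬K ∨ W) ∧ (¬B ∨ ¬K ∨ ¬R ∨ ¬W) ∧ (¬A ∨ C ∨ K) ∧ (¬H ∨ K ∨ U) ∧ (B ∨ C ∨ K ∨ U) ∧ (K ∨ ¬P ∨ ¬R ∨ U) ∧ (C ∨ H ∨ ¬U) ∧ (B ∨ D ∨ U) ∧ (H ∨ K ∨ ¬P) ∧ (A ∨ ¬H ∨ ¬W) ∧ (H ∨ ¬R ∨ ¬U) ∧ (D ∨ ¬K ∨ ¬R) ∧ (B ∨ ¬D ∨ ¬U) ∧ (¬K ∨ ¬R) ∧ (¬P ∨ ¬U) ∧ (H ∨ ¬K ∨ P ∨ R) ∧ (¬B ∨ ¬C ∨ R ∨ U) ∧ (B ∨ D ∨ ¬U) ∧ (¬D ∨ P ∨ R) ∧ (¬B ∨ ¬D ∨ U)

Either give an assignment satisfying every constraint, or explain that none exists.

Case A = True:
  (¬A ∨ ¬R) forces R = False.
  (¬A ∨ R ∨ W) forces W = True.
  (¬A ∨ K ∨ ¬W) forces K = True.
  (¬K ∨ P) forces P = True.
  (C ∨ ¬K ∨ R) forces C = True.
  (¬P ∨ ¬U) forces U = False.
  (¬B ∨ ¬C ∨ R ∨ U) forces B = False.
  (B ∨ ¬D ∨ U) forces D = False.
  Clause (B ∨ D ∨ U) is falsified — contradiction.
Case A = False:
  Clause (A) is falsified — contradiction.
Both cases fail, so the formula is unsatisfiable.

No satisfying assignment exists.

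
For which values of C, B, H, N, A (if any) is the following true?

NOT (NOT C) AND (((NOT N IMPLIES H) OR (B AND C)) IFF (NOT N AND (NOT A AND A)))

C=T; B=F; H=F; N=F; A=F

  NOT (NOT C) = True
    NOT C = False
  ((NOT N IMPLIES H) OR (B AND C)) IFF (NOT N AND (NOT A AND A)) = True
    (NOT N IMPLIES H) OR (B AND C) = False
      NOT N IMPLIES H = False
        NOT N = True
      B AND C = False
    NOT N AND (NOT A AND A) = False
      NOT N = True
      NOT A AND A = False
        NOT A = True
Both conjuncts True, so the formula holds.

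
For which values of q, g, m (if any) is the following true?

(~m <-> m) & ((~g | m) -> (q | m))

No satisfying assignment exists.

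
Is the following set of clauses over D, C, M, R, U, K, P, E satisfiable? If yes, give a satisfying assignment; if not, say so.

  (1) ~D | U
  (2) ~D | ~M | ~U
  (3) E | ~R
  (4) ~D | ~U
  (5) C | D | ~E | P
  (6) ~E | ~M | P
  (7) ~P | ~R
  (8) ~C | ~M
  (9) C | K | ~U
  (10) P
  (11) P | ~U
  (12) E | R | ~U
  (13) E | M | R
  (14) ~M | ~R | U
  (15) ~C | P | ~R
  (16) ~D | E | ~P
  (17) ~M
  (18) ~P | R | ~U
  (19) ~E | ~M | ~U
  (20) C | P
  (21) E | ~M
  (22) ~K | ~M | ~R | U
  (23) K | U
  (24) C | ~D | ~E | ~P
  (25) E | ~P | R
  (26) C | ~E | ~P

Unit clause (P) forces P = True.
Unit clause (~M) forces M = False.
In (~P | ~R) only ~R is left, so R = False.
In (E | M | R) only E is left, so E = True.
In (~P | R | ~U) only ~U is left, so U = False.
In (K | U) only K is left, so K = True.
In (C | ~E | ~P) only C is left, so C = True.
In (~D | U) only ~D is left, so D = False.
All clauses satisfied.

D = False, C = True, M = False, R = False, U = False, K = True, P = True, E = True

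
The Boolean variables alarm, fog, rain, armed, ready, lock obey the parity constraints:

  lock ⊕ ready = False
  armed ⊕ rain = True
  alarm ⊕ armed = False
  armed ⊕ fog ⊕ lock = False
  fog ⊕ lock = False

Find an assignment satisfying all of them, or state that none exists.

alarm = False; fog = False; rain = True; armed = False; ready = False; lock = False

lock ⊕ ready = F ⊕ F = False ✓
armed ⊕ rain = F ⊕ T = True ✓
alarm ⊕ armed = F ⊕ F = False ✓
armed ⊕ fog ⊕ lock = F ⊕ F ⊕ F = False ✓
fog ⊕ lock = F ⊕ F = False ✓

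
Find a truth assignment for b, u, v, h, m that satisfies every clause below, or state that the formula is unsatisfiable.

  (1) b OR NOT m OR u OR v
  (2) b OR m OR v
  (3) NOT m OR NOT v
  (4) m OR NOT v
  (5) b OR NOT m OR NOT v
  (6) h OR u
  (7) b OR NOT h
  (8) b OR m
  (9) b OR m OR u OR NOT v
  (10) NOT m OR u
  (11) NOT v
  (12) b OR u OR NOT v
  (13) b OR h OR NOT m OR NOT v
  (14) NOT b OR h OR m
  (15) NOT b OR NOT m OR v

b = True, u = True, v = False, h = True, m = False

Unit clause (NOT v) forces v = False.
Set b = True.
  then (NOT b OR NOT m OR v) forces m = False.
  then (NOT b OR h OR m) forces h = True.
Set u = True.
All clauses satisfied.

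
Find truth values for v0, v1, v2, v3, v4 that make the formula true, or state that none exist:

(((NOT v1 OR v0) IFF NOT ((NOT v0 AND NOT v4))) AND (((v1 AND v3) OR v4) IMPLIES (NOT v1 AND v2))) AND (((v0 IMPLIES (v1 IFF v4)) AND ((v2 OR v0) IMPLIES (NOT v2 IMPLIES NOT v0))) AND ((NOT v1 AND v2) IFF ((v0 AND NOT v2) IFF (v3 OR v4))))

v0 = True, v1 = False, v2 = True, v3 = False, v4 = False

  ((NOT v1 OR v0) IFF NOT ((NOT v0 AND NOT v4))) AND (((v1 AND v3) OR v4) IMPLIES (NOT v1 AND v2)) = True
    (NOT v1 OR v0) IFF NOT ((NOT v0 AND NOT v4)) = True
      NOT v1 OR v0 = True
        NOT v1 = True
      NOT ((NOT v0 AND NOT v4)) = True
        NOT v0 AND NOT v4 = False
          NOT v0 = False
          NOT v4 = True
    ((v1 AND v3) OR v4) IMPLIES (NOT v1 AND v2) = True
      (v1 AND v3) OR v4 = False
        v1 AND v3 = False
      NOT v1 AND v2 = True
        NOT v1 = True
  ((v0 IMPLIES (v1 IFF v4)) AND ((v2 OR v0) IMPLIES (NOT v2 IMPLIES NOT v0))) AND ((NOT v1 AND v2) IFF ((v0 AND NOT v2) IFF (v3 OR v4))) = True
    (v0 IMPLIES (v1 IFF v4)) AND ((v2 OR v0) IMPLIES (NOT v2 IMPLIES NOT v0)) = True
      v0 IMPLIES (v1 IFF v4) = True
        v1 IFF v4 = True
      (v2 OR v0) IMPLIES (NOT v2 IMPLIES NOT v0) = True
        v2 OR v0 = True
        NOT v2 IMPLIES NOT v0 = True
          NOT v2 = False
          NOT v0 = False
    (NOT v1 AND v2) IFF ((v0 AND NOT v2) IFF (v3 OR v4)) = True
      NOT v1 AND v2 = True
        NOT v1 = True
      (v0 AND NOT v2) IFF (v3 OR v4) = True
        v0 AND NOT v2 = False
          NOT v2 = False
        v3 OR v4 = False
Both conjuncts True, so the formula holds.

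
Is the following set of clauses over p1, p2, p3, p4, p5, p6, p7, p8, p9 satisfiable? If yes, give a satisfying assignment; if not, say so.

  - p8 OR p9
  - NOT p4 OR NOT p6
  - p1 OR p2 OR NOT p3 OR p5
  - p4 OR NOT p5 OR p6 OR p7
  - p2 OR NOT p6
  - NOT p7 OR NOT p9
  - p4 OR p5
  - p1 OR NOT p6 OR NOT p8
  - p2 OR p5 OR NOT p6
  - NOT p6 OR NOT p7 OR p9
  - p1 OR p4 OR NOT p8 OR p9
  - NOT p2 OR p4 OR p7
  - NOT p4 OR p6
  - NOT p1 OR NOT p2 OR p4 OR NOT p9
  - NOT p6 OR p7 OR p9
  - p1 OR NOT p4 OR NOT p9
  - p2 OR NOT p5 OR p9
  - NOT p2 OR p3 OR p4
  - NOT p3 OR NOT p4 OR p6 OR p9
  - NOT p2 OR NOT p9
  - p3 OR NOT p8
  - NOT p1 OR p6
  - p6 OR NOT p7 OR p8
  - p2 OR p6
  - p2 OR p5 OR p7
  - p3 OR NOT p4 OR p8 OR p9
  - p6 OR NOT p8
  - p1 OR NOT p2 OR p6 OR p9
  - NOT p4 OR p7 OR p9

Unsatisfiable

Case p2 = True:
  (NOT p2 OR NOT p9) forces p9 = False.
  (p8 OR p9) forces p8 = True.
  (p3 OR NOT p8) forces p3 = True.
  (p6 OR NOT p8) forces p6 = True.
  (NOT p4 OR NOT p6) forces p4 = False.
  (p4 OR p5) forces p5 = True.
  (p1 OR NOT p6 OR NOT p8) forces p1 = True.
  (NOT p6 OR NOT p7 OR p9) forces p7 = False.
  Clause (NOT p2 OR p4 OR p7) is falsified — contradiction.
Case p2 = False:
  (p2 OR NOT p6) forces p6 = False.
  Clause (p2 OR p6) is falsified — contradiction.
Both cases fail, so the formula is unsatisfiable.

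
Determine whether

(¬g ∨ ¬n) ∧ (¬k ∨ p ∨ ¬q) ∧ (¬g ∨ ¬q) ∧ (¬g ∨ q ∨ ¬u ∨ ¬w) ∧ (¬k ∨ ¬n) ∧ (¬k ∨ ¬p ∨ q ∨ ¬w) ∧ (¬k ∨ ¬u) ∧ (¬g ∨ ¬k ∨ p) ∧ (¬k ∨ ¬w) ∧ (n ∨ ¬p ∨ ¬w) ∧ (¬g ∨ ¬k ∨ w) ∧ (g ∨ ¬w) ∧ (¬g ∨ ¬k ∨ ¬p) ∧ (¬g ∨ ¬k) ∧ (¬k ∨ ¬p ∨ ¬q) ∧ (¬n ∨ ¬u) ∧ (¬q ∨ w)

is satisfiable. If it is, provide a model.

Try q = True:
  (¬g ∨ ¬q) forces g = False.
  (g ∨ ¬w) forces w = False.
  clause (¬q ∨ w) is falsified — backtrack.
So q = False.
Set k = True.
  then (¬k ∨ ¬n) forces n = False.
  then (¬k ∨ ¬u) forces u = False.
  then (¬k ∨ ¬w) forces w = False.
  then (¬g ∨ ¬k ∨ w) forces g = False.
Set p = False.
All clauses satisfied.

q=F; k=T; w=F; p=F; u=F; g=F; n=F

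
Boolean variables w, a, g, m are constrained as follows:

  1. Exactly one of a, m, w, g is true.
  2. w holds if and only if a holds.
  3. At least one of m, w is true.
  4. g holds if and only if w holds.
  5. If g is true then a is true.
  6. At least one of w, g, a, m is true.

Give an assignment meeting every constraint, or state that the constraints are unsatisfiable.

w=F, a=F, g=F, m=T

  (1) {a, m, w, g}: 1 true — exactly one ✓
  (2) w=F, a=F — same ✓
  (3) {m, w}: 1 true — at least one ✓
  (4) g=F, w=F — same ✓
  (5) g=F ⇒ a: vacuous ✓
  (6) {w, g, a, m}: 1 true — at least one ✓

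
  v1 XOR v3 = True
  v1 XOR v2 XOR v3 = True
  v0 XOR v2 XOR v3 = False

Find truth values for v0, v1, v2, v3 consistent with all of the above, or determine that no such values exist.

v0 = False, v1 = True, v2 = False, v3 = False

v1 XOR v3 = T XOR F = True ✓
v1 XOR v2 XOR v3 = T XOR F XOR F = True ✓
v0 XOR v2 XOR v3 = F XOR F XOR F = False ✓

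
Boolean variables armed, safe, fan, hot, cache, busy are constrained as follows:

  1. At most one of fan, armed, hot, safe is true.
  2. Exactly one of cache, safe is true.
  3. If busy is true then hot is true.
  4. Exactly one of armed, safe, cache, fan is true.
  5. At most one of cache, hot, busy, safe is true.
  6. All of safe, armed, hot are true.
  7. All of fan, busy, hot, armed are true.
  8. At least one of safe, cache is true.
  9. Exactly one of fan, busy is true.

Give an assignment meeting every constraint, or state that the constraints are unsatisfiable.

Case hot = True:
  (1) with hot=T forces fan = False.
  Constraint (7) is violated (fan=F) — contradiction.
Case hot = False:
  Constraint (6) is violated (hot=F) — contradiction.
Both cases fail — unsatisfiable.

The formula is unsatisfiable.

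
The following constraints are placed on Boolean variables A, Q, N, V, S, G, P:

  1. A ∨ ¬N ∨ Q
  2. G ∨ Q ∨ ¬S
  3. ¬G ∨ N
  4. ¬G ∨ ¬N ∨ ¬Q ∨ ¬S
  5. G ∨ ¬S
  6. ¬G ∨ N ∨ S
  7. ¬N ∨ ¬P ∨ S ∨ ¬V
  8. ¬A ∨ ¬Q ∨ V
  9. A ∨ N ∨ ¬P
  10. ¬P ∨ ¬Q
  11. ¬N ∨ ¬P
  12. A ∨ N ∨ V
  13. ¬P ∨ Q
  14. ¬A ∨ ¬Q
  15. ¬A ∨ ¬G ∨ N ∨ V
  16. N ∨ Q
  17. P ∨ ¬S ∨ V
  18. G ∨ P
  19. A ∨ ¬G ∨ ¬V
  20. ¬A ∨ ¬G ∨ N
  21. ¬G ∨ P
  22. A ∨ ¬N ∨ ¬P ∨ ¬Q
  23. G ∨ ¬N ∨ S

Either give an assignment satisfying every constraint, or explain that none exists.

UNSATISFIABLE

Case P = True:
  (¬P ∨ ¬Q) forces Q = False.
  Clause (¬P ∨ Q) is falsified — contradiction.
Case P = False:
  (G ∨ P) forces G = True.
  Clause (¬G ∨ P) is falsified — contradiction.
Both cases fail, so the formula is unsatisfiable.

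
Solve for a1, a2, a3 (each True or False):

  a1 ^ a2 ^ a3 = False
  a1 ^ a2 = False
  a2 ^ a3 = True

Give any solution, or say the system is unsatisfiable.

a1 = True, a2 = True, a3 = False

a1 ^ a2 ^ a3 = T ^ T ^ F = False ✓
a1 ^ a2 = T ^ T = False ✓
a2 ^ a3 = T ^ F = True ✓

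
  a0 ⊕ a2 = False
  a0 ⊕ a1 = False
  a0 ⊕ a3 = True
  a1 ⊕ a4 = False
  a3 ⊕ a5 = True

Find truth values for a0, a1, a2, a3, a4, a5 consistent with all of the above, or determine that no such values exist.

a0 = True, a1 = True, a2 = True, a3 = False, a4 = True, a5 = True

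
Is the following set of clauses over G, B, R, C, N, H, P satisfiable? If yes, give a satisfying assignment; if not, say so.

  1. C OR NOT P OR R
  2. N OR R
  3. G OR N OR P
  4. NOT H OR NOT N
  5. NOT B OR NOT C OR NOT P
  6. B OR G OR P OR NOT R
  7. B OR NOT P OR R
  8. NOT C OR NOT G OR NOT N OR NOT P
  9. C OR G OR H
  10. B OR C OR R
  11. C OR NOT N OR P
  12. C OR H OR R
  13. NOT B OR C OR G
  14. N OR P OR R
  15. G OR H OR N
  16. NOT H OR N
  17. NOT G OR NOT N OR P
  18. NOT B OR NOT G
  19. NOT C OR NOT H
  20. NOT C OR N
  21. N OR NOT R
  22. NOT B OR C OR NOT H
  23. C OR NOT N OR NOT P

G=F, B=F, R=F, C=T, N=T, H=F, P=F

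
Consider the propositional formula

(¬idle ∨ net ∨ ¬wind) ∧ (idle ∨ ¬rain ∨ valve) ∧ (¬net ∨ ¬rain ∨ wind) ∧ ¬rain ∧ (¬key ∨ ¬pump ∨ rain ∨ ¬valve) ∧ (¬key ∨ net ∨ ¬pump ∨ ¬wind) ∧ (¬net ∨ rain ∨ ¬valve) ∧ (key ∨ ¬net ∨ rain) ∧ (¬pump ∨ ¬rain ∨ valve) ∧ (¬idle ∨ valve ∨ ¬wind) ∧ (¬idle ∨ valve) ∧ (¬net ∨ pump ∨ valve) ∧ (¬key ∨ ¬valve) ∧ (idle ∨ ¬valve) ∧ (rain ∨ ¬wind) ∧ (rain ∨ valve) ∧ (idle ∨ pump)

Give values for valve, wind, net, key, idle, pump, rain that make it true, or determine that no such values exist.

Unit clause (¬rain) forces rain = False.
In (rain ∨ ¬wind) only ¬wind is left, so wind = False.
In (rain ∨ valve) only valve is left, so valve = True.
In (¬net ∨ rain ∨ ¬valve) only ¬net is left, so net = False.
In (¬key ∨ ¬valve) only ¬key is left, so key = False.
In (idle ∨ ¬valve) only idle is left, so idle = True.
Set pump = False.
All clauses satisfied.

valve: True, wind: False, net: False, key: False, idle: True, pump: False, rain: False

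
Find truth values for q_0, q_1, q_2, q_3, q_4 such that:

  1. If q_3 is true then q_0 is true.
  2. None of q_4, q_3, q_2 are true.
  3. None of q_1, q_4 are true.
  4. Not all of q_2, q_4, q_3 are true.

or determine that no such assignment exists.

q_0 = False, q_1 = False, q_2 = False, q_3 = False, q_4 = False

  (1) q_3=F ⇒ q_0: vacuous ✓
  (2) {q_4, q_3, q_2}: 0 true — none ✓
  (3) {q_1, q_4}: 0 true — none ✓
  (4) {q_2, q_4, q_3}: 0/3 true — not all ✓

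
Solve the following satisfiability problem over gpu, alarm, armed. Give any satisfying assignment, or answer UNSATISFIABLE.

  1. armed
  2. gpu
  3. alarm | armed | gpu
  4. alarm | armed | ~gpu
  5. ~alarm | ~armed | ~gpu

gpu = True, alarm = False, armed = True

Unit clause (armed) forces armed = True.
Unit clause (gpu) forces gpu = True.
In (~alarm | ~armed | ~gpu) only ~alarm is left, so alarm = False.
Check each clause:
  (armed): armed holds.
  (gpu): gpu holds.
  (alarm | armed | gpu): armed holds.
  (alarm | armed | ~gpu): armed holds.
  (~alarm | ~armed | ~gpu): ~alarm holds.
All clauses satisfied.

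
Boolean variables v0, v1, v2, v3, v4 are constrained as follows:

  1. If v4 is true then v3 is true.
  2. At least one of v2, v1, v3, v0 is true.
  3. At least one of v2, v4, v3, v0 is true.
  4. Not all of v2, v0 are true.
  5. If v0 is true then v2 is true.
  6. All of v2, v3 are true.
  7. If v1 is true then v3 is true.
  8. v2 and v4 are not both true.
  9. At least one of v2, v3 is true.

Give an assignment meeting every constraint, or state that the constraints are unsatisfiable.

v0 = False, v1 = True, v2 = True, v3 = True, v4 = False

  (1) v4=F ⇒ v3: vacuous ✓
  (2) {v2, v1, v3, v0}: 3 true — at least one ✓
  (3) {v2, v4, v3, v0}: 2 true — at least one ✓
  (4) {v2, v0}: 1/2 true — not all ✓
  (5) v0=F ⇒ v2: vacuous ✓
  (6) {v2, v3}: all 2 true ✓
  (7) v1=T ⇒ v3: T ✓
  (8) v2=T, v4=F — not both ✓
  (9) {v2, v3}: 2 true — at least one ✓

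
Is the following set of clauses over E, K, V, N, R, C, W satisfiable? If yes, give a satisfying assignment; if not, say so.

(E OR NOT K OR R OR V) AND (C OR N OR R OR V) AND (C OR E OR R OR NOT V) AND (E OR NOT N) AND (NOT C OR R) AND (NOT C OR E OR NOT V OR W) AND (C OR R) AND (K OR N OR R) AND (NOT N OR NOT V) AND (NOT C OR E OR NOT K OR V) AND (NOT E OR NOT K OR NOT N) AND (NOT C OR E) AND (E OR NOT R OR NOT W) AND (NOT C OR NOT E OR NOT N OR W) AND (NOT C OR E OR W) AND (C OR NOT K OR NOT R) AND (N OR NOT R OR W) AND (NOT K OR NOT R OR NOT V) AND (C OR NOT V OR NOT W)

E = True, K = False, V = False, N = False, R = True, C = True, W = True

Try E = False:
  (E OR NOT N) forces N = False.
  (NOT C OR E) forces C = False.
  (C OR R) forces R = True.
  (E OR NOT R OR NOT W) forces W = False.
  clause (N OR NOT R OR W) is falsified — backtrack.
So E = True.
Set K = False.
Set V = False.
Set N = False.
  then (K OR N OR R) forces R = True.
  then (N OR NOT R OR W) forces W = True.
Set C = True.
All clauses satisfied.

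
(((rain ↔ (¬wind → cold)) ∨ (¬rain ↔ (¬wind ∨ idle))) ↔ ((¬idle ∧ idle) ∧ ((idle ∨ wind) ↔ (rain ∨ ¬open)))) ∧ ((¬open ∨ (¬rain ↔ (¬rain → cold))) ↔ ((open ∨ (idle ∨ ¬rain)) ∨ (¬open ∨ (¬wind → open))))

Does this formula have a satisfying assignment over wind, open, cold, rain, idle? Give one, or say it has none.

wind=T, open=T, cold=T, rain=F, idle=F

  ((rain ↔ (¬wind → cold)) ∨ (¬rain ↔ (¬wind ∨ idle))) ↔ ((¬idle ∧ idle) ∧ ((idle ∨ wind) ↔ (rain ∨ ¬open))) = True
    (rain ↔ (¬wind → cold)) ∨ (¬rain ↔ (¬wind ∨ idle)) = False
      rain ↔ (¬wind → cold) = False
        ¬wind → cold = True
          ¬wind = False
      ¬rain ↔ (¬wind ∨ idle) = False
        ¬rain = True
        ¬wind ∨ idle = False
          ¬wind = False
    (¬idle ∧ idle) ∧ ((idle ∨ wind) ↔ (rain ∨ ¬open)) = False
      ¬idle ∧ idle = False
        ¬idle = True
      (idle ∨ wind) ↔ (rain ∨ ¬open) = False
        idle ∨ wind = True
        rain ∨ ¬open = False
          ¬open = False
  (¬open ∨ (¬rain ↔ (¬rain → cold))) ↔ ((open ∨ (idle ∨ ¬rain)) ∨ (¬open ∨ (¬wind → open))) = True
    ¬open ∨ (¬rain ↔ (¬rain → cold)) = True
      ¬open = False
      ¬rain ↔ (¬rain → cold) = True
        ¬rain = True
        ¬rain → cold = True
          ¬rain = True
    (open ∨ (idle ∨ ¬rain)) ∨ (¬open ∨ (¬wind → open)) = True
      open ∨ (idle ∨ ¬rain) = True
        idle ∨ ¬rain = True
          ¬rain = True
      ¬open ∨ (¬wind → open) = True
        ¬open = False
        ¬wind → open = True
          ¬wind = False
Both conjuncts True, so the formula holds.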